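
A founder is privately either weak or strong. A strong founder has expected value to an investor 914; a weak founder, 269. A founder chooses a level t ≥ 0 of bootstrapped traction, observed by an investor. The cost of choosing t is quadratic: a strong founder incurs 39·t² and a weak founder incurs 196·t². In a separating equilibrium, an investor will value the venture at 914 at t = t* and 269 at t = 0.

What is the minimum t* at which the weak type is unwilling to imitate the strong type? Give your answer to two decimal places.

The weak type at t = 0 receives 269; imitating at t* yields 914 − 196·t*².
Indifference: 269 = 914 − 196·t*², so t*² = (914 − 269) / 196 ≈ 3.2908.
t* = √3.2908 ≈ 1.81.

1.81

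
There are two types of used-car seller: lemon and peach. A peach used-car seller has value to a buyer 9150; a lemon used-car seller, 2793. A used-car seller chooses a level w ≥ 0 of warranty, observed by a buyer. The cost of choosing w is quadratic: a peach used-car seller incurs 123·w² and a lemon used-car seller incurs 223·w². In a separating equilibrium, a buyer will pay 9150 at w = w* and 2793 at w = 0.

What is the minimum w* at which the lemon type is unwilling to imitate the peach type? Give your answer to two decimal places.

5.34

The lemon type at w = 0 receives 2793; imitating at w* yields 9150 − 223·w*².
Indifference: 2793 = 9150 − 223·w*², so w*² = (9150 − 2793) / 223 ≈ 28.5067.
w* = √28.5067 ≈ 5.34.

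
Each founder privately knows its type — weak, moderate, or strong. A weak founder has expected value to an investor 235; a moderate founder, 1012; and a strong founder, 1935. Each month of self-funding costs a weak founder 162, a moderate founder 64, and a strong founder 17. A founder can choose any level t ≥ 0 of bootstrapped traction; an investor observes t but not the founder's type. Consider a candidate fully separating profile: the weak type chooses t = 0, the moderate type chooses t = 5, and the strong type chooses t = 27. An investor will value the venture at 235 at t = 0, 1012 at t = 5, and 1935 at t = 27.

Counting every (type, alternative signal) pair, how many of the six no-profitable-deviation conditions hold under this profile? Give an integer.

6

Moderate (own payoff 1012 − 64×5 = 692): to t=0 gives 235 → no gain ✓; to t=27 gives 1935 − 64×27 = 207 → no gain ✓.
Weak (own payoff 235): to t=5 gives 1012 − 162×5 = 202 → no gain ✓; to t=27 gives 1935 − 162×27 = -2439 → no gain ✓.
Strong (own payoff 1935 − 17×27 = 1476): to t=0 gives 235 → no gain ✓; to t=5 gives 1012 − 17×5 = 927 → no gain ✓.
6 of the 6 constraints hold; this profile is a separating equilibrium.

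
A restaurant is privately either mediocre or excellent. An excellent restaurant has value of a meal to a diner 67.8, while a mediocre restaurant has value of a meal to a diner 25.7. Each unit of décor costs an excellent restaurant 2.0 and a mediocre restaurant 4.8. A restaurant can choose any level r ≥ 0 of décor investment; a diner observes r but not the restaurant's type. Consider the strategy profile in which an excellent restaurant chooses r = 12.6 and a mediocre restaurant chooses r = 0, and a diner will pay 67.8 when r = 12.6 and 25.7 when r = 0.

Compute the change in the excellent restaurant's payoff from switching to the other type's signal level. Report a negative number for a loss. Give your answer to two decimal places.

Playing r = 12.6 the excellent restaurant receives 67.8 − 2.0 × 12.6 = 42.6.
Deviating to r = 0 yields 25.7 instead.
Gain from deviating: 25.7 − 42.6 = -16.90.
The gain is negative, so the excellent type's incentive-compatibility constraint is satisfied.

-16.90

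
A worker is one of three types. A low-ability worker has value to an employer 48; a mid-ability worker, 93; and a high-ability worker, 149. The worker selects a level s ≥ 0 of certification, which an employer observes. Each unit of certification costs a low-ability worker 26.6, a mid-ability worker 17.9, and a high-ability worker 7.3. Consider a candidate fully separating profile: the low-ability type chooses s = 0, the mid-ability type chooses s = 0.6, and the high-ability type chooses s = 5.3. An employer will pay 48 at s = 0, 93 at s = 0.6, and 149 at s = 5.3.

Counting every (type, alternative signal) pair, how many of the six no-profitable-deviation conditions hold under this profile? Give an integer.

Low-ability (own payoff 48): to s=0.6 gives 93 − 26.6×0.6 = 77.04 → profitable ✗; to s=5.3 gives 149 − 26.6×5.3 = 8.02 → no gain ✓.
Mid-ability (own payoff 93 − 17.9×0.6 = 82.26): to s=0 gives 48 → no gain ✓; to s=5.3 gives 149 − 17.9×5.3 = 54.13 → no gain ✓.
High-ability (own payoff 149 − 7.3×5.3 = 110.31): to s=0 gives 48 → no gain ✓; to s=0.6 gives 93 − 7.3×0.6 = 88.62 → no gain ✓.
5 of the 6 constraints hold; not an equilibrium.

5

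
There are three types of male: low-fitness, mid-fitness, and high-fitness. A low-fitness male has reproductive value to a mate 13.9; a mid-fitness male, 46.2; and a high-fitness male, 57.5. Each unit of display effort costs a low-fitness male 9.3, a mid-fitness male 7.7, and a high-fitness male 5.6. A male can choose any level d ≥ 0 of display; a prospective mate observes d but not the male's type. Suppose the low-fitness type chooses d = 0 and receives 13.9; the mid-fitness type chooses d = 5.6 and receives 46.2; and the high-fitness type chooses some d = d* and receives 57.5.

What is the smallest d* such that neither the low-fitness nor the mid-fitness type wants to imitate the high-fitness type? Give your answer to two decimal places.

Mid-fitness type (on-path payoff 46.2 − 7.7×5.6 = 3.08) won't mimic when 3.08 ≥ 57.5 − 7.7·d*, i.e. d* ≥ 7.07.
Low-fitness type (on-path payoff 13.9) won't mimic when 13.9 ≥ 57.5 − 9.3·d*, i.e. d* ≥ 4.69.
Both must hold, so d* = max(4.69, 7.07) = 7.07. The mid-fitness type's constraint binds.

7.07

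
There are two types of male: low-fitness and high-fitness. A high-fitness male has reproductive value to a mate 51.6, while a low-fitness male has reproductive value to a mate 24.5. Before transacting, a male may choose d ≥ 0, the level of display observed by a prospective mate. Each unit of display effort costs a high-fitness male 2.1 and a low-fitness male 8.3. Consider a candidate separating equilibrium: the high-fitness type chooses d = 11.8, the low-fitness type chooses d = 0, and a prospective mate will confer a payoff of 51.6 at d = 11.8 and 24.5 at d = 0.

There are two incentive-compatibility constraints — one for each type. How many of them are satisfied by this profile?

High-fitness type: signal → 51.6 − 2.1 × 11.8 = 26.82; deviate to 0 → 24.5. IC holds (26.82 ≥ 24.5).
Low-fitness type: stay at 0 → 24.5; mimic → 51.6 − 8.3 × 11.8 = -46.34. IC holds (24.5 ≥ -46.34).
2 of 2 constraints hold, so this is a separating equilibrium.

2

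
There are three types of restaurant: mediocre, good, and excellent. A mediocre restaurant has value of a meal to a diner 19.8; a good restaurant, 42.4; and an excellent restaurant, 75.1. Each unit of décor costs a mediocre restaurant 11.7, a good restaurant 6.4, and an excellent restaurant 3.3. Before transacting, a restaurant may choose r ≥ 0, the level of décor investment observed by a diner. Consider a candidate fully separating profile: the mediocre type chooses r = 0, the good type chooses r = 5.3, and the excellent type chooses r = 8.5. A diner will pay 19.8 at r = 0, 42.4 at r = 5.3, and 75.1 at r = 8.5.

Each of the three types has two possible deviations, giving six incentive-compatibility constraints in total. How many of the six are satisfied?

Good (own payoff 42.4 − 6.4×5.3 = 8.48): to r=0 gives 19.8 → profitable ✗; to r=8.5 gives 75.1 − 6.4×8.5 = 20.7 → profitable ✗.
Excellent (own payoff 75.1 − 3.3×8.5 = 47.05): to r=0 gives 19.8 → no gain ✓; to r=5.3 gives 42.4 − 3.3×5.3 = 24.91 → no gain ✓.
Mediocre (own payoff 19.8): to r=5.3 gives 42.4 − 11.7×5.3 = -19.61 → no gain ✓; to r=8.5 gives 75.1 − 11.7×8.5 = -24.35 → no gain ✓.
4 of the 6 constraints hold; not an equilibrium.

4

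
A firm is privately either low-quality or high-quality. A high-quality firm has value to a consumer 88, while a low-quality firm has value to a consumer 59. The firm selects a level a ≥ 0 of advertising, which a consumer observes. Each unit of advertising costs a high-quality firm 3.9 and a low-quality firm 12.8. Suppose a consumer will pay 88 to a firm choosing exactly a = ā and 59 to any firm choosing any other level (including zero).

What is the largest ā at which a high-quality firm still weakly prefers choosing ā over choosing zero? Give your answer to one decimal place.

7.4

Choosing ā yields the high-quality type 88 − 3.9·ā; choosing zero yields 59.
The high-quality type is indifferent at 88 − 3.9·ā = 59, i.e. ā = (88 − 59) / 3.9 ≈ 7.4.
For any ā above 7.4 the high-quality type would rather pool at zero, so separation collapses.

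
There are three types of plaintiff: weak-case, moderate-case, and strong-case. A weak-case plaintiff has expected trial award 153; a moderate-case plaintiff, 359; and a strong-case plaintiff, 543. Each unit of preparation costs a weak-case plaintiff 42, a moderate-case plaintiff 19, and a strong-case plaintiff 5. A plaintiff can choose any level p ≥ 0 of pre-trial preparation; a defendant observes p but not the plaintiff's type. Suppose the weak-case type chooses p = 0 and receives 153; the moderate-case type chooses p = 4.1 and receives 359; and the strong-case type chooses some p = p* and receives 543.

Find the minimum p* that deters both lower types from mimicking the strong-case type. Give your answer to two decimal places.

Moderate-case type (on-path payoff 359 − 19×4.1 = 281.1) won't mimic when 281.1 ≥ 543 − 19·p*, i.e. p* ≥ 13.78.
Weak-case type (on-path payoff 153) won't mimic when 153 ≥ 543 − 42·p*, i.e. p* ≥ 9.29.
Both must hold, so p* = max(9.29, 13.78) = 13.78. The moderate-case type's constraint binds.

13.78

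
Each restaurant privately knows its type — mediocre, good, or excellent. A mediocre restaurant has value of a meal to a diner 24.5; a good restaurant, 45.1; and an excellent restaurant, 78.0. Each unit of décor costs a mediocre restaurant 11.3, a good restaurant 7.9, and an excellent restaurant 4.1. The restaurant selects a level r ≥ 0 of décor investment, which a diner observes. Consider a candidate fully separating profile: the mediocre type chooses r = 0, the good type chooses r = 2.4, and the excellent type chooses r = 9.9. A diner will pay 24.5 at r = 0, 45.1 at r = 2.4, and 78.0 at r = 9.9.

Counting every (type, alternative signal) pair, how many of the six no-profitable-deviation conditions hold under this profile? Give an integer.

6

Good (own payoff 45.1 − 7.9×2.4 = 26.14): to r=0 gives 24.5 → no gain ✓; to r=9.9 gives 78.0 − 7.9×9.9 = -0.21 → no gain ✓.
Excellent (own payoff 78.0 − 4.1×9.9 = 37.41): to r=0 gives 24.5 → no gain ✓; to r=2.4 gives 45.1 − 4.1×2.4 = 35.26 → no gain ✓.
Mediocre (own payoff 24.5): to r=2.4 gives 45.1 − 11.3×2.4 = 17.98 → no gain ✓; to r=9.9 gives 78.0 − 11.3×9.9 = -33.87 → no gain ✓.
6 of the 6 constraints hold; this profile is a separating equilibrium.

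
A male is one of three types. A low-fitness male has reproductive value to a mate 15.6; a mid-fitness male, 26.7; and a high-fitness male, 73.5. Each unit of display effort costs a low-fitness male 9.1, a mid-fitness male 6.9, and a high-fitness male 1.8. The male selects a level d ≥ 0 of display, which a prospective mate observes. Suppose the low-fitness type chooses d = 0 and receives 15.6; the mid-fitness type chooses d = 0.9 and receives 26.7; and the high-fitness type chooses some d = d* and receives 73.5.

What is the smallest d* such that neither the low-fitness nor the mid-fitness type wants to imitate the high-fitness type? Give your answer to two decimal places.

Low-fitness type (on-path payoff 15.6) won't mimic when 15.6 ≥ 73.5 − 9.1·d*, i.e. d* ≥ 6.36.
Mid-fitness type (on-path payoff 26.7 − 6.9×0.9 = 20.49) won't mimic when 20.49 ≥ 73.5 − 6.9·d*, i.e. d* ≥ 7.68.
Both must hold, so d* = max(6.36, 7.68) = 7.68. The mid-fitness type's constraint binds.

7.68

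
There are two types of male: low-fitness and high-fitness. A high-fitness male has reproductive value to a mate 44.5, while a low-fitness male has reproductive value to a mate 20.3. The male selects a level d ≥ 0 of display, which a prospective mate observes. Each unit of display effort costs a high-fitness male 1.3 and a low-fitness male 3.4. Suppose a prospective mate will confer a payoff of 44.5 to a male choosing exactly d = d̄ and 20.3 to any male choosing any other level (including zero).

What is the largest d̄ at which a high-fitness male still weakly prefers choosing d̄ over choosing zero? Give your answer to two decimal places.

18.62

Choosing d̄ yields the high-fitness type 44.5 − 1.3·d̄; choosing zero yields 20.3.
The high-fitness type is indifferent at 44.5 − 1.3·d̄ = 20.3, i.e. d̄ = (44.5 − 20.3) / 1.3 ≈ 18.62.
For any d̄ above 18.62 the high-fitness type would rather pool at zero, so separation collapses.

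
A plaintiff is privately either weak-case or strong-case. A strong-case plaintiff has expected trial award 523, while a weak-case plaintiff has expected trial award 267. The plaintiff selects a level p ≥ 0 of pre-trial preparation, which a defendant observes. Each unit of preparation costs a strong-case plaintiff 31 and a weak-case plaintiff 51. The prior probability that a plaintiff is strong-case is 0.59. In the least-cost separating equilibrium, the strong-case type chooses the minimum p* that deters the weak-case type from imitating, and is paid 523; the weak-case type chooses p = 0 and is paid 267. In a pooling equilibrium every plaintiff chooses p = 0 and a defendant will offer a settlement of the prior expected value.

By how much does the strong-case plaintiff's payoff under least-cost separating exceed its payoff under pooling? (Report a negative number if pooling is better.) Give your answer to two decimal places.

-50.65

Least-cost separating signal: p* solves 267 = 523 − 51·p*, so p* = (523 − 267)/51 ≈ 5.0196.
Strong-case type's separating payoff: 523 − 31 × p* = 523 − 31 × (523 − 267)/51 = 523 − 7936/51 ≈ 367.3922.
Pooling payoff: 0.59 × 523 + 0.41 × 267 = 418.04.
Difference: 367.3922 − 418.04 = -50.6478, i.e. -50.65 to two decimal places.
The strong-case type would prefer the pooling outcome.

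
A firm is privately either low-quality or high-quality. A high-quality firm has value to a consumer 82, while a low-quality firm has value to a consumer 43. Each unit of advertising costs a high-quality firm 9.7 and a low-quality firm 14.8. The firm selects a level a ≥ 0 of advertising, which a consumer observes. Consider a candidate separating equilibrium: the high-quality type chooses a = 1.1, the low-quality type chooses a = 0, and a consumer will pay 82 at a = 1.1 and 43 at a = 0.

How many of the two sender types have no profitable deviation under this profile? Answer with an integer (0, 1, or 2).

1

High-quality type: signal → 82 − 9.7 × 1.1 = 71.33; deviate to 0 → 43. IC holds (71.33 ≥ 43).
Low-quality type: stay at 0 → 43; mimic → 82 − 14.8 × 1.1 = 65.72. IC fails (43 < 65.72).
1 of 2 constraints hold, so this profile is not an equilibrium.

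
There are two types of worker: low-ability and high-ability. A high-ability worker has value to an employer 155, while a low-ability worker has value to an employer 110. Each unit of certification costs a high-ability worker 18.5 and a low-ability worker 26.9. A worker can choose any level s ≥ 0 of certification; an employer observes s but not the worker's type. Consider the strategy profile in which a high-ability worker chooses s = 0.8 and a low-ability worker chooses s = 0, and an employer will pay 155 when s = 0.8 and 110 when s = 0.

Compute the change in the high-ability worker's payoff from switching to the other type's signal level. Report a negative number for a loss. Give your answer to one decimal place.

Playing s = 0.8 the high-ability worker receives 155 − 18.5 × 0.8 = 140.2.
Deviating to s = 0 yields 110 instead.
Gain from deviating: 110 − 140.2 = -30.2.
The gain is negative, so the high-ability type's incentive-compatibility constraint is satisfied.

-30.2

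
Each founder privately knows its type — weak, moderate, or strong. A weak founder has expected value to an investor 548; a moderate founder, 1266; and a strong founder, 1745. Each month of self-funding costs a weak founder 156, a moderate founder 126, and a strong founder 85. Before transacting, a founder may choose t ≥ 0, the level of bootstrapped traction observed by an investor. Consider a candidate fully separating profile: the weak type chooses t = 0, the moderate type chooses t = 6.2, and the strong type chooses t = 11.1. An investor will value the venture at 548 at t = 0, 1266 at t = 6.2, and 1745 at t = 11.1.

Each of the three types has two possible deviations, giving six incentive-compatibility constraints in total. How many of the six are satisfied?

5

Weak (own payoff 548): to t=6.2 gives 1266 − 156×6.2 = 298.8 → no gain ✓; to t=11.1 gives 1745 − 156×11.1 = 13.4 → no gain ✓.
Moderate (own payoff 1266 − 126×6.2 = 484.8): to t=0 gives 548 → profitable ✗; to t=11.1 gives 1745 − 126×11.1 = 346.4 → no gain ✓.
Strong (own payoff 1745 − 85×11.1 = 801.5): to t=0 gives 548 → no gain ✓; to t=6.2 gives 1266 − 85×6.2 = 739 → no gain ✓.
5 of the 6 constraints hold; not an equilibrium.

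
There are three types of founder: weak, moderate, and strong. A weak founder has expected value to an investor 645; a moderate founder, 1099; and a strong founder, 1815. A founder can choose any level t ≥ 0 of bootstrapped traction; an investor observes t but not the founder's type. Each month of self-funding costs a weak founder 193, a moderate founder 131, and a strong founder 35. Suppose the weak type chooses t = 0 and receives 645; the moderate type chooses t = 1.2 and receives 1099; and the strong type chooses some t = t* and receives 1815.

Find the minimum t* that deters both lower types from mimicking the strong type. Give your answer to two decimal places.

6.67

Weak type (on-path payoff 645) won't mimic when 645 ≥ 1815 − 193·t*, i.e. t* ≥ 6.06.
Moderate type (on-path payoff 1099 − 131×1.2 = 941.8) won't mimic when 941.8 ≥ 1815 − 131·t*, i.e. t* ≥ 6.67.
Both must hold, so t* = max(6.06, 6.67) = 6.67. The moderate type's constraint binds.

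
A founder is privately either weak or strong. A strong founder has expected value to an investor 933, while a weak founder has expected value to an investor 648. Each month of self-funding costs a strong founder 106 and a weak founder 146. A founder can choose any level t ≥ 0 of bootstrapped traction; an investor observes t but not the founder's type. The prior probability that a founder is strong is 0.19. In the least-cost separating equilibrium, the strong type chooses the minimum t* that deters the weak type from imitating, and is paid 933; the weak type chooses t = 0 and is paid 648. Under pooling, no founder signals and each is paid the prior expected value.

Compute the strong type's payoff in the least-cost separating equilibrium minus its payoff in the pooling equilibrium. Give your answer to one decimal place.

23.9

Least-cost separating signal: t* solves 648 = 933 − 146·t*, so t* = (933 − 648)/146 ≈ 1.9521.
Strong type's separating payoff: 933 − 106 × t* = 933 − 106 × (933 − 648)/146 = 933 − 30210/146 ≈ 726.082.
Pooling payoff: 0.19 × 933 + 0.81 × 648 = 702.15.
Difference: 726.082 − 702.15 = 23.932, i.e. 23.9 to one decimal place.
The strong type prefers to separate.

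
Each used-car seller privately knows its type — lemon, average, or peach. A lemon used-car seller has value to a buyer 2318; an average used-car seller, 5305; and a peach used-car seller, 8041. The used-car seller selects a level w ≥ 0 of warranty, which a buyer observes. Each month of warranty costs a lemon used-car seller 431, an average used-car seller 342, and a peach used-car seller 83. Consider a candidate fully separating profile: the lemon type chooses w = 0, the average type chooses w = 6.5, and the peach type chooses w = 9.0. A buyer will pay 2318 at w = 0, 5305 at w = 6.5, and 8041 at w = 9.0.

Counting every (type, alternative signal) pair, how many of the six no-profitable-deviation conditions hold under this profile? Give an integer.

Average (own payoff 5305 − 342×6.5 = 3082): to w=0 gives 2318 → no gain ✓; to w=9.0 gives 8041 − 342×9.0 = 4963 → profitable ✗.
Lemon (own payoff 2318): to w=6.5 gives 5305 − 431×6.5 = 2503.5 → profitable ✗; to w=9.0 gives 8041 − 431×9.0 = 4162 → profitable ✗.
Peach (own payoff 8041 − 83×9.0 = 7294): to w=0 gives 2318 → no gain ✓; to w=6.5 gives 5305 − 83×6.5 = 4765.5 → no gain ✓.
3 of the 6 constraints hold; not an equilibrium.

3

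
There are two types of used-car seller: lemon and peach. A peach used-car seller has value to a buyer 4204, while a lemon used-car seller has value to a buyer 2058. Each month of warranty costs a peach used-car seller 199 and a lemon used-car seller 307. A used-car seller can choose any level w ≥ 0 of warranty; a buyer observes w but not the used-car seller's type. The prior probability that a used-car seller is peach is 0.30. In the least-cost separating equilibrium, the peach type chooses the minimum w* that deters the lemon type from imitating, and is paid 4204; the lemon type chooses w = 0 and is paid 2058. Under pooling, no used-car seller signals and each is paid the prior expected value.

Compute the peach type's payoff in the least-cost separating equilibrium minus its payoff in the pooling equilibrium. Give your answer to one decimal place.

111.1

Least-cost separating signal: w* solves 2058 = 4204 − 307·w*, so w* = (4204 − 2058)/307 ≈ 6.9902.
Peach type's separating payoff: 4204 − 199 × w* = 4204 − 199 × (4204 − 2058)/307 = 4204 − 427054/307 ≈ 2812.945.
Pooling payoff: 0.30 × 4204 + 0.70 × 2058 = 2701.8.
Difference: 2812.945 − 2701.8 = 111.145, i.e. 111.1 to one decimal place.
The peach type prefers to separate.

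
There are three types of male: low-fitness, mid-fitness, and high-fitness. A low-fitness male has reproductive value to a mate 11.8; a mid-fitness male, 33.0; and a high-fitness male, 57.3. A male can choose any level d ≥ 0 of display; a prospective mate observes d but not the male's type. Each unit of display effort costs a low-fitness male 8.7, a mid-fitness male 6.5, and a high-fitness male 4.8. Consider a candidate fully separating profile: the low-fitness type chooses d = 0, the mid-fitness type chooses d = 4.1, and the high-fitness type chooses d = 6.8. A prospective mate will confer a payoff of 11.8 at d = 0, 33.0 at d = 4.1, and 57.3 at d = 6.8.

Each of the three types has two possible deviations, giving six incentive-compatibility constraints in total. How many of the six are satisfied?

4

Mid-fitness (own payoff 33.0 − 6.5×4.1 = 6.35): to d=0 gives 11.8 → profitable ✗; to d=6.8 gives 57.3 − 6.5×6.8 = 13.1 → profitable ✗.
Low-fitness (own payoff 11.8): to d=4.1 gives 33.0 − 8.7×4.1 = -2.67 → no gain ✓; to d=6.8 gives 57.3 − 8.7×6.8 = -1.86 → no gain ✓.
High-fitness (own payoff 57.3 − 4.8×6.8 = 24.66): to d=0 gives 11.8 → no gain ✓; to d=4.1 gives 33.0 − 4.8×4.1 = 13.32 → no gain ✓.
4 of the 6 constraints hold; not an equilibrium.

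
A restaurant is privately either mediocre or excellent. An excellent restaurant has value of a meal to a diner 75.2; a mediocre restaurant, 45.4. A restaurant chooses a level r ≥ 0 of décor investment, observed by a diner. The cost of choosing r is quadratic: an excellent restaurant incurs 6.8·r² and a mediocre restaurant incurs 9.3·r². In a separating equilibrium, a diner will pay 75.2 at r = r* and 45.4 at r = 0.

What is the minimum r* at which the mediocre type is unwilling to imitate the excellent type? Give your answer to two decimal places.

1.79

The mediocre type at r = 0 receives 45.4; imitating at r* yields 75.2 − 9.3·r*².
Indifference: 45.4 = 75.2 − 9.3·r*², so r*² = (75.2 − 45.4) / 9.3 ≈ 3.2043.
r* = √3.2043 ≈ 1.79.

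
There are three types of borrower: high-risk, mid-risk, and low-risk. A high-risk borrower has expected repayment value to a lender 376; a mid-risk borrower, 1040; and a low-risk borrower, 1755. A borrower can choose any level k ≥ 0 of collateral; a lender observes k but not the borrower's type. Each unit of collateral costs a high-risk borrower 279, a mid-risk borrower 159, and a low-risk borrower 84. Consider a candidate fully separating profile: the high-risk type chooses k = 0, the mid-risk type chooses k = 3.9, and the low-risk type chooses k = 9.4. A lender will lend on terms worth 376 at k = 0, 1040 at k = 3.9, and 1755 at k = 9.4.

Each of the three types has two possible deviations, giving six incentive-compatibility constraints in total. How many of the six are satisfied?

Mid-risk (own payoff 1040 − 159×3.9 = 419.9): to k=0 gives 376 → no gain ✓; to k=9.4 gives 1755 − 159×9.4 = 260.4 → no gain ✓.
Low-risk (own payoff 1755 − 84×9.4 = 965.4): to k=0 gives 376 → no gain ✓; to k=3.9 gives 1040 − 84×3.9 = 712.4 → no gain ✓.
High-risk (own payoff 376): to k=3.9 gives 1040 − 279×3.9 = -48.1 → no gain ✓; to k=9.4 gives 1755 − 279×9.4 = -867.6 → no gain ✓.
6 of the 6 constraints hold; this profile is a separating equilibrium.

6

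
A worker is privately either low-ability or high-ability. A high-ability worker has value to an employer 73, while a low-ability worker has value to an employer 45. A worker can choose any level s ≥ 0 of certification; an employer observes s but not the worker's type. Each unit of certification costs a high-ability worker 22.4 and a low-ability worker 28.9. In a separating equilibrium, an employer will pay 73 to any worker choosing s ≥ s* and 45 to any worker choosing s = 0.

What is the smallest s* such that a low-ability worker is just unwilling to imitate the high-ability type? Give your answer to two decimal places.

A low-ability worker choosing s = 0 receives 45.
Imitating at s* instead would pay 73 at cost 28.9·s*, netting 73 − 28.9·s*.
Indifference: 45 = 73 − 28.9·s*, so s* = (73 − 45) / 28.9 ≈ 0.97.
This is the low-ability type's binding incentive-compatibility constraint; any s ≥ 0.97 sustains separation on that side.

0.97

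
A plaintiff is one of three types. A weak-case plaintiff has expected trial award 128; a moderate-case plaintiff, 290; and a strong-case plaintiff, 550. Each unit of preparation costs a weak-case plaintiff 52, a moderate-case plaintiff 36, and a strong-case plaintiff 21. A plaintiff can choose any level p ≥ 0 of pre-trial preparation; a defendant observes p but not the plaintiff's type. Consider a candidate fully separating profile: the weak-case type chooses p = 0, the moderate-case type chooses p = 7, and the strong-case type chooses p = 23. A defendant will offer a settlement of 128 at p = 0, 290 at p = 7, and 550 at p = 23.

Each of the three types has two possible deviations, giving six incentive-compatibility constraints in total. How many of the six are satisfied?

3

Strong-case (own payoff 550 − 21×23 = 67): to p=0 gives 128 → profitable ✗; to p=7 gives 290 − 21×7 = 143 → profitable ✗.
Weak-case (own payoff 128): to p=7 gives 290 − 52×7 = -74 → no gain ✓; to p=23 gives 550 − 52×23 = -646 → no gain ✓.
Moderate-case (own payoff 290 − 36×7 = 38): to p=0 gives 128 → profitable ✗; to p=23 gives 550 − 36×23 = -278 → no gain ✓.
3 of the 6 constraints hold; not an equilibrium.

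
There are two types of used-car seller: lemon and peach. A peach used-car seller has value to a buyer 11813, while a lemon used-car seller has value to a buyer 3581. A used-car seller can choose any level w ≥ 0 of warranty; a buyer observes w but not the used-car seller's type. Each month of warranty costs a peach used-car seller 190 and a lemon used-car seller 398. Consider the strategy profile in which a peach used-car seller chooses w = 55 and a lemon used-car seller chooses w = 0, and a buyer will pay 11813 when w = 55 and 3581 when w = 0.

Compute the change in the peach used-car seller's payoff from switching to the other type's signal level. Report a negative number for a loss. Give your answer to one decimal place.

Playing w = 55 the peach used-car seller receives 11813 − 190 × 55 = 1363.
Deviating to w = 0 yields 3581 instead.
Gain from deviating: 3581 − 1363 = 2218.0.
The gain is positive, so the peach type's incentive-compatibility constraint is violated — this profile is not a separating equilibrium.

2218.0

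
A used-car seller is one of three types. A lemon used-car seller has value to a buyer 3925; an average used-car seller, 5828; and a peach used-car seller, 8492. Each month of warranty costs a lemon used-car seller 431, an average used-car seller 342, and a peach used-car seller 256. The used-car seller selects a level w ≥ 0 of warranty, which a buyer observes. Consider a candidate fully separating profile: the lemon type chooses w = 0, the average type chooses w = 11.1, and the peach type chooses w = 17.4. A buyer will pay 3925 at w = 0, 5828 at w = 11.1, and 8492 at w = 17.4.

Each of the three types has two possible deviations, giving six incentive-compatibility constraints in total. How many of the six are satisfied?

Peach (own payoff 8492 − 256×17.4 = 4037.6): to w=0 gives 3925 → no gain ✓; to w=11.1 gives 5828 − 256×11.1 = 2986.4 → no gain ✓.
Lemon (own payoff 3925): to w=11.1 gives 5828 − 431×11.1 = 1043.9 → no gain ✓; to w=17.4 gives 8492 − 431×17.4 = 992.6 → no gain ✓.
Average (own payoff 5828 − 342×11.1 = 2031.8): to w=0 gives 3925 → profitable ✗; to w=17.4 gives 8492 − 342×17.4 = 2541.2 → profitable ✗.
4 of the 6 constraints hold; not an equilibrium.

4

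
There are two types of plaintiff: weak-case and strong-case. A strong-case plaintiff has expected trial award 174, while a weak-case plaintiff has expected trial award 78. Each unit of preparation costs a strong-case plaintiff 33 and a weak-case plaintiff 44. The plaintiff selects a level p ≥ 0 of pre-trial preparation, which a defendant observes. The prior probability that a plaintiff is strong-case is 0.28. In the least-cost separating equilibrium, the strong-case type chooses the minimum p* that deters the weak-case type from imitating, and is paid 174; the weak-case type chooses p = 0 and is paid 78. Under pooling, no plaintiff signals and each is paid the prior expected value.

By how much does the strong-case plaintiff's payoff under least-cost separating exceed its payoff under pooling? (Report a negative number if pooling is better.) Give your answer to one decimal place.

-2.9

Least-cost separating signal: p* solves 78 = 174 − 44·p*, so p* = (174 − 78)/44 ≈ 2.1818.
Strong-case type's separating payoff: 174 − 33 × p* = 174 − 33 × (174 − 78)/44 = 174 − 3168/44 = 102.
Pooling payoff: 0.28 × 174 + 0.72 × 78 = 104.88.
Difference: 102 − 104.88 = -2.88, i.e. -2.9 to one decimal place.
The strong-case type would prefer the pooling outcome.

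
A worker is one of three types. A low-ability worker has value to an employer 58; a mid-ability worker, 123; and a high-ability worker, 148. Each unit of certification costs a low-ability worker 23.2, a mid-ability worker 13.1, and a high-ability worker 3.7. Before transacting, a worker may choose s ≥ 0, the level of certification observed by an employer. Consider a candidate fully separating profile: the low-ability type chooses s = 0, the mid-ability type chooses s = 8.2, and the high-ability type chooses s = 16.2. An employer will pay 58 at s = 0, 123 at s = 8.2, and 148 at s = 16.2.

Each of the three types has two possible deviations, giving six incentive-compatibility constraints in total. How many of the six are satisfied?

4

Mid-ability (own payoff 123 − 13.1×8.2 = 15.58): to s=0 gives 58 → profitable ✗; to s=16.2 gives 148 − 13.1×16.2 = -64.22 → no gain ✓.
High-ability (own payoff 148 − 3.7×16.2 = 88.06): to s=0 gives 58 → no gain ✓; to s=8.2 gives 123 − 3.7×8.2 = 92.66 → profitable ✗.
Low-ability (own payoff 58): to s=8.2 gives 123 − 23.2×8.2 = -67.24 → no gain ✓; to s=16.2 gives 148 − 23.2×16.2 = -227.84 → no gain ✓.
4 of the 6 constraints hold; not an equilibrium.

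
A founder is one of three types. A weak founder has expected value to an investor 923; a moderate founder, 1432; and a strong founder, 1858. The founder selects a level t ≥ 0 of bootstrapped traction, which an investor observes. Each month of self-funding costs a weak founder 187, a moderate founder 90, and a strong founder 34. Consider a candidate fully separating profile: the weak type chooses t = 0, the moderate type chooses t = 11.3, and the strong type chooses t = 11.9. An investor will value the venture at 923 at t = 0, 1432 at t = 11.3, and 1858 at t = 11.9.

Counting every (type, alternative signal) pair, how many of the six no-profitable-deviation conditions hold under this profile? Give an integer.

Strong (own payoff 1858 − 34×11.9 = 1453.4): to t=0 gives 923 → no gain ✓; to t=11.3 gives 1432 − 34×11.3 = 1047.8 → no gain ✓.
Moderate (own payoff 1432 − 90×11.3 = 415): to t=0 gives 923 → profitable ✗; to t=11.9 gives 1858 − 90×11.9 = 787 → profitable ✗.
Weak (own payoff 923): to t=11.3 gives 1432 − 187×11.3 = -681.1 → no gain ✓; to t=11.9 gives 1858 − 187×11.9 = -367.3 → no gain ✓.
4 of the 6 constraints hold; not an equilibrium.

4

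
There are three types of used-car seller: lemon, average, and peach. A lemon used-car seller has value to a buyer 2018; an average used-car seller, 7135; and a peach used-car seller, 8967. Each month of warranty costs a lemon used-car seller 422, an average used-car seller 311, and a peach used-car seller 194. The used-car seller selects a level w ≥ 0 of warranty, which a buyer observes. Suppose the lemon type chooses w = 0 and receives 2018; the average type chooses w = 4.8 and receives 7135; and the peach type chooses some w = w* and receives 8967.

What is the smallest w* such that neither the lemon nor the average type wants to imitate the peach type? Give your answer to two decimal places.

16.47

Lemon type (on-path payoff 2018) won't mimic when 2018 ≥ 8967 − 422·w*, i.e. w* ≥ 16.47.
Average type (on-path payoff 7135 − 311×4.8 = 5642.2) won't mimic when 5642.2 ≥ 8967 − 311·w*, i.e. w* ≥ 10.69.
Both must hold, so w* = max(16.47, 10.69) = 16.47. The lemon type's constraint binds.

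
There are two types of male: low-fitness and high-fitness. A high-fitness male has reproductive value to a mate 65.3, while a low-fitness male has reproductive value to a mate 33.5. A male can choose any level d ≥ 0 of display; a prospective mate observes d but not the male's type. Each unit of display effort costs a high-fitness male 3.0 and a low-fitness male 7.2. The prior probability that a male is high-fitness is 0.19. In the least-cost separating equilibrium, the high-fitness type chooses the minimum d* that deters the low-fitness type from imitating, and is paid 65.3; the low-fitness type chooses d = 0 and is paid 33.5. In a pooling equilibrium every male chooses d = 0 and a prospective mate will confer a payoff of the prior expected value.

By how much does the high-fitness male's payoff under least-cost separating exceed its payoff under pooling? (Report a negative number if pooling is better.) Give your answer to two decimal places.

12.51

Least-cost separating signal: d* solves 33.5 = 65.3 − 7.2·d*, so d* = (65.3 − 33.5)/7.2 ≈ 4.4167.
High-fitness type's separating payoff: 65.3 − 3.0 × d* = 65.3 − 3.0 × (65.3 − 33.5)/7.2 = 65.3 − 95.4/7.2 = 52.05.
Pooling payoff: 0.19 × 65.3 + 0.81 × 33.5 = 39.542.
Difference: 52.05 − 39.542 = 12.508, i.e. 12.51 to two decimal places.
The high-fitness type prefers to separate.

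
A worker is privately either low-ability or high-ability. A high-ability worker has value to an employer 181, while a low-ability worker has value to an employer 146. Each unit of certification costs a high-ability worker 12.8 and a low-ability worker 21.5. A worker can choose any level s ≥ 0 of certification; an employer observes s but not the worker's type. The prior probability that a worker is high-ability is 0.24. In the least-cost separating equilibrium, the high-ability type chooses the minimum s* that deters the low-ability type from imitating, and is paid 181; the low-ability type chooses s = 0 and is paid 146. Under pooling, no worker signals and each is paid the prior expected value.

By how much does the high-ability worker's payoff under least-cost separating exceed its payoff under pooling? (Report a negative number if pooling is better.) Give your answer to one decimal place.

Least-cost separating signal: s* solves 146 = 181 − 21.5·s*, so s* = (181 − 146)/21.5 ≈ 1.6279.
High-ability type's separating payoff: 181 − 12.8 × s* = 181 − 12.8 × (181 − 146)/21.5 = 181 − 448/21.5 ≈ 160.163.
Pooling payoff: 0.24 × 181 + 0.76 × 146 = 154.4.
Difference: 160.163 − 154.4 = 5.763, i.e. 5.8 to one decimal place.
The high-ability type prefers to separate.

5.8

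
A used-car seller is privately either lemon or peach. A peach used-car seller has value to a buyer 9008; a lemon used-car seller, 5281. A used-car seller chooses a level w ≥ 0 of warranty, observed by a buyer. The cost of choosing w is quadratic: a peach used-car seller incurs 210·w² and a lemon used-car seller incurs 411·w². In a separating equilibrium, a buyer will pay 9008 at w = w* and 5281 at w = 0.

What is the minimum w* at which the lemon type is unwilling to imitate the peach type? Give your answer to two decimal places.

3.01

The lemon type at w = 0 receives 5281; imitating at w* yields 9008 − 411·w*².
Indifference: 5281 = 9008 − 411·w*², so w*² = (9008 − 5281) / 411 ≈ 9.0681.
w* = √9.0681 ≈ 3.01.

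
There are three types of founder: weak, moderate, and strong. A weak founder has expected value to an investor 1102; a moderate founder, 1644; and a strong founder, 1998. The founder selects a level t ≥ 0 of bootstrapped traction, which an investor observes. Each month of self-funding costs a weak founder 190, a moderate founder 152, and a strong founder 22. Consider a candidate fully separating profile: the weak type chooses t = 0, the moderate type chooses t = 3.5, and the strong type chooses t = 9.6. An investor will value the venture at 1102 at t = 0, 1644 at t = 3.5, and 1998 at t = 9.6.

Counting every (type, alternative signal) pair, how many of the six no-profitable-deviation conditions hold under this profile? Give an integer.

6

Weak (own payoff 1102): to t=3.5 gives 1644 − 190×3.5 = 979 → no gain ✓; to t=9.6 gives 1998 − 190×9.6 = 174 → no gain ✓.
Strong (own payoff 1998 − 22×9.6 = 1786.8): to t=0 gives 1102 → no gain ✓; to t=3.5 gives 1644 − 22×3.5 = 1567 → no gain ✓.
Moderate (own payoff 1644 − 152×3.5 = 1112): to t=0 gives 1102 → no gain ✓; to t=9.6 gives 1998 − 152×9.6 = 538.8 → no gain ✓.
6 of the 6 constraints hold; this profile is a separating equilibrium.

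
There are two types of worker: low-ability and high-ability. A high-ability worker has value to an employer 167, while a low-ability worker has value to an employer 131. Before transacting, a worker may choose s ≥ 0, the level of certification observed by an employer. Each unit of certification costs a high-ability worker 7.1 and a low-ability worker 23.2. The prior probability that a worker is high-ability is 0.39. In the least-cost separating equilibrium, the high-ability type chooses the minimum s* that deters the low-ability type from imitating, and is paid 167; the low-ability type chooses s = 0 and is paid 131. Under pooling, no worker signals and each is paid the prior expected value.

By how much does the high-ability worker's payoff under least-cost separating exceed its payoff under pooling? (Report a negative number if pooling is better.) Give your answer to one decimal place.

10.9

Least-cost separating signal: s* solves 131 = 167 − 23.2·s*, so s* = (167 − 131)/23.2 ≈ 1.5517.
High-ability type's separating payoff: 167 − 7.1 × s* = 167 − 7.1 × (167 − 131)/23.2 = 167 − 255.6/23.2 ≈ 155.983.
Pooling payoff: 0.39 × 167 + 0.61 × 131 = 145.04.
Difference: 155.983 − 145.04 = 10.943, i.e. 10.9 to one decimal place.
The high-ability type prefers to separate.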